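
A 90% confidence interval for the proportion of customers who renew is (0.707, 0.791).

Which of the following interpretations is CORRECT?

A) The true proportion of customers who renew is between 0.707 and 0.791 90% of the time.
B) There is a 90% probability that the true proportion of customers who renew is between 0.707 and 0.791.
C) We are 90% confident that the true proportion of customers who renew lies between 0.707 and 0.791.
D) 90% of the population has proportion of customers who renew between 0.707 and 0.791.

A confidence interval represents our confidence in the procedure, not a probability statement about the parameter.

Key concept: If we repeated this sampling process many times and computed a 90% CI each time, about 90% of those intervals would contain the true population parameter.

For this specific interval (0.707, 0.791):
- Midpoint (point estimate): 0.749
- Margin of error: 0.042

The correct interpretation is the one stating confidence that the true parameter lies in the interval — option C.

C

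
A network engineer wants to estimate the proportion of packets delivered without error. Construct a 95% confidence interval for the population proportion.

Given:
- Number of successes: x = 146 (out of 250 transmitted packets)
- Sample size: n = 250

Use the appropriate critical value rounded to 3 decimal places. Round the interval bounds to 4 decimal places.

Sample proportion: p̂ = 146/250 = 0.584000

Check conditions for normal approximation:
  np̂ = 146 ≥ 10 ✓
  n(1-p̂) = 104 ≥ 10 ✓

The sample is large enough, so use a z-interval (normal approximation) for the proportion.

For 95% confidence, z* = 1.96 (from standard normal table)

Standard error: SE = √(p̂(1-p̂)/n) = √(0.584000×0.416000/250) = 0.03117332

Margin of error: E = z* × SE = 1.96 × 0.03117332 = 0.061100

Z-interval: p̂ ± E = 0.584000 ± 0.061100 = (0.522900, 0.645100)

Rounded to 4 decimal places:

(0.5229, 0.6451)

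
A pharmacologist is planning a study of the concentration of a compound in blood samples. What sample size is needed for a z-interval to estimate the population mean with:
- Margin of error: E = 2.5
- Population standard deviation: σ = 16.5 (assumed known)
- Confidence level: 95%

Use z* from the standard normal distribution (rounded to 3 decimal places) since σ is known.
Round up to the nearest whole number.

Using z* since population σ is known (z-interval formula).

For 95% confidence, z* = 1.96 (from standard normal table)

Sample size formula for z-interval: n = (z*σ/E)²

n = (1.96 × 16.5 / 2.5)²
  = (12.936000)²
  = 167.3401

Round up to the nearest whole number: n = 168

168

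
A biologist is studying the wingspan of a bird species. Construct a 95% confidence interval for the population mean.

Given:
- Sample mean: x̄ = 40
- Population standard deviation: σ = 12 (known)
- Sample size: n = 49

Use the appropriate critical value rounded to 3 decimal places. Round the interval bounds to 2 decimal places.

The population standard deviation σ is known, so use a z-interval (standard normal critical value).

For 95% confidence, z* = 1.96 (from standard normal table)

Standard error: SE = σ/√n = 12/√49 = 1.714286

Margin of error: E = z* × SE = 1.96 × 1.714286 = 3.3600

Z-interval: x̄ ± E = 40 ± 3.3600 = (36.6400, 43.3600)

Rounded to 2 decimal places:

(36.64, 43.36)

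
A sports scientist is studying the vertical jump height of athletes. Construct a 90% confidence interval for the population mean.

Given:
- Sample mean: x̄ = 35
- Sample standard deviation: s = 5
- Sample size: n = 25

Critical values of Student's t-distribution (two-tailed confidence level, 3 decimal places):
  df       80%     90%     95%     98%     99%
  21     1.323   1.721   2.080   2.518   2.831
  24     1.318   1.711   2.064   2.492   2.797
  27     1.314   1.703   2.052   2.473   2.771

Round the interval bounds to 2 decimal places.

The population standard deviation σ is unknown (only the sample standard deviation s is given), so use a t-interval with df = n - 1 = 25 - 1 = 24.

For 90% confidence with df = 24, t* = 1.711 (from t-table)

Standard error: SE = s/√n = 5/√25 = 1.000000

Margin of error: E = t* × SE = 1.711 × 1.000000 = 1.7110

T-interval: x̄ ± E = 35 ± 1.7110 = (33.2890, 36.7110)

Rounded to 2 decimal places:

(33.29, 36.71)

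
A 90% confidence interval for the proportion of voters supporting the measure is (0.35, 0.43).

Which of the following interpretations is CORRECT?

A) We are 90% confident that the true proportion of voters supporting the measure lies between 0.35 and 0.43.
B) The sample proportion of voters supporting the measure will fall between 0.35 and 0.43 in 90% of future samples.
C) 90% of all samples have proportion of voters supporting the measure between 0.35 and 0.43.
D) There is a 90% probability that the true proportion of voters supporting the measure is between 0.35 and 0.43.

A confidence interval represents our confidence in the procedure, not a probability statement about the parameter.

Key concept: If we repeated this sampling process many times and computed a 90% CI each time, about 90% of those intervals would contain the true population parameter.

For this specific interval (0.35, 0.43):
- Midpoint (point estimate): 0.39
- Margin of error: 0.04

The correct interpretation is the one stating confidence that the true parameter lies in the interval — option A.

A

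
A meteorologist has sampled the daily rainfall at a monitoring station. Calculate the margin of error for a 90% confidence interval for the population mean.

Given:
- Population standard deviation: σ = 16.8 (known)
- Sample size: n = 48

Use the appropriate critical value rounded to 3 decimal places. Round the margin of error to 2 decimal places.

The population standard deviation σ is known, so use the z-interval margin of error formula.

For 90% confidence, z* = 1.645 (from standard normal table)

Margin of error formula for z-interval: E = z* × σ/√n

E = 1.645 × 16.8/√48
  = 1.645 × 2.424871
  = 3.9889

Rounded to 2 decimal places:

3.99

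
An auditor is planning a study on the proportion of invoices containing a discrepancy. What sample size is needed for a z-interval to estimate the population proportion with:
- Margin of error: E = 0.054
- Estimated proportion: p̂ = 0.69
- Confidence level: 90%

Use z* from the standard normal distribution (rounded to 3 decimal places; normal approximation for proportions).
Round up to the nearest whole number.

Using z* for proportion z-interval (normal approximation).

For 90% confidence, z* = 1.645 (from standard normal table)

Sample size formula for proportion z-interval: n = z*²p̂(1-p̂)/E²

n = 1.645² × 0.69 × 0.31 / 0.054²
  = 2.706025 × 0.2139 / 0.002916
  = 198.4975

Round up to the nearest whole number: n = 199

199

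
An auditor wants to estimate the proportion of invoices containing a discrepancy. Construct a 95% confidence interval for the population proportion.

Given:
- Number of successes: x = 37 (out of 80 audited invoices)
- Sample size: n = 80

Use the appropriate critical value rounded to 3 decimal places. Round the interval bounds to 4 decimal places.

Sample proportion: p̂ = 37/80 = 0.462500

Check conditions for normal approximation:
  np̂ = 37 ≥ 10 ✓
  n(1-p̂) = 43 ≥ 10 ✓

The sample is large enough, so use a z-interval (normal approximation) for the proportion.

For 95% confidence, z* = 1.96 (from standard normal table)

Standard error: SE = √(p̂(1-p̂)/n) = √(0.462500×0.537500/80) = 0.05574425

Margin of error: E = z* × SE = 1.96 × 0.05574425 = 0.109259

Z-interval: p̂ ± E = 0.462500 ± 0.109259 = (0.353241, 0.571759)

Rounded to 4 decimal places:

(0.3532, 0.5718)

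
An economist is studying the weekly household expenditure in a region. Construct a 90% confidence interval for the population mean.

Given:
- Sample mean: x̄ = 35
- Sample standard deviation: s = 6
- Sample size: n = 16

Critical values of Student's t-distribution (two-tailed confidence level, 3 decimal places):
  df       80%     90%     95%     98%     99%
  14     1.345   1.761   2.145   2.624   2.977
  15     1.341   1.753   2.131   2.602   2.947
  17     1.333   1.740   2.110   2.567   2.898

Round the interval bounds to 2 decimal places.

The population standard deviation σ is unknown (only the sample standard deviation s is given), so use a t-interval with df = n - 1 = 16 - 1 = 15.

For 90% confidence with df = 15, t* = 1.753 (from t-table)

Standard error: SE = s/√n = 6/√16 = 1.500000

Margin of error: E = t* × SE = 1.753 × 1.500000 = 2.6295

T-interval: x̄ ± E = 35 ± 2.6295 = (32.3705, 37.6295)

Rounded to 2 decimal places:

(32.37, 37.63)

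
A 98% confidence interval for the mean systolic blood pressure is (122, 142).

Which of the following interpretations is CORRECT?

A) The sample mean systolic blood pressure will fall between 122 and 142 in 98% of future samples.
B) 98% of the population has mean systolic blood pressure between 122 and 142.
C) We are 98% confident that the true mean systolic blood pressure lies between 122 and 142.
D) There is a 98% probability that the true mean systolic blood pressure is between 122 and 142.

A confidence interval represents our confidence in the procedure, not a probability statement about the parameter.

Key concept: If we repeated this sampling process many times and computed a 98% CI each time, about 98% of those intervals would contain the true population parameter.

For this specific interval (122, 142):
- Midpoint (point estimate): 132
- Margin of error: 10

The correct interpretation is the one stating confidence that the true parameter lies in the interval — option C.

C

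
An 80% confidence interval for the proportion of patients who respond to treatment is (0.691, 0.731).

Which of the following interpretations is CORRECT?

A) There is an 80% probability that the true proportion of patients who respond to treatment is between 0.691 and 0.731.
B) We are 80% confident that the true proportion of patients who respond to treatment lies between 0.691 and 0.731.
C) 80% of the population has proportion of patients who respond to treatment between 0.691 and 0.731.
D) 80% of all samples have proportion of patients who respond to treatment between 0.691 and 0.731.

A confidence interval represents our confidence in the procedure, not a probability statement about the parameter.

Key concept: If we repeated this sampling process many times and computed an 80% CI each time, about 80% of those intervals would contain the true population parameter.

For this specific interval (0.691, 0.731):
- Midpoint (point estimate): 0.711
- Margin of error: 0.02

The correct interpretation is the one stating confidence that the true parameter lies in the interval — option B.

B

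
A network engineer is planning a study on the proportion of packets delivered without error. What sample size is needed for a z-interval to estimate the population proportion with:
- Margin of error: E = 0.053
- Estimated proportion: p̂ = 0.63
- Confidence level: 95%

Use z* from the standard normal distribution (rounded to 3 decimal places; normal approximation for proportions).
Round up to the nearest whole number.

Using z* for proportion z-interval (normal approximation).

For 95% confidence, z* = 1.96 (from standard normal table)

Sample size formula for proportion z-interval: n = z*²p̂(1-p̂)/E²

n = 1.96² × 0.63 × 0.37 / 0.053²
  = 3.8416 × 0.2331 / 0.002809
  = 318.7885

Round up to the nearest whole number: n = 319

319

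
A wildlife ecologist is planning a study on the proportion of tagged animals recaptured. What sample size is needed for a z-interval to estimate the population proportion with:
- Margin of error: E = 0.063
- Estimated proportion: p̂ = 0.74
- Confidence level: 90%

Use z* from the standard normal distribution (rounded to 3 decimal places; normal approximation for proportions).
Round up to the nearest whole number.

Using z* for proportion z-interval (normal approximation).

For 90% confidence, z* = 1.645 (from standard normal table)

Sample size formula for proportion z-interval: n = z*²p̂(1-p̂)/E²

n = 1.645² × 0.74 × 0.26 / 0.063²
  = 2.706025 × 0.1924 / 0.003969
  = 131.1764

Round up to the nearest whole number: n = 132

132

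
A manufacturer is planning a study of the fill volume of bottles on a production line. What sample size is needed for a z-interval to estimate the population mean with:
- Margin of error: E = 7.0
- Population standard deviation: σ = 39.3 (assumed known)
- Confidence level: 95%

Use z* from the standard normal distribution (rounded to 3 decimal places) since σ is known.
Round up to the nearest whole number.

Using z* since population σ is known (z-interval formula).

For 95% confidence, z* = 1.96 (from standard normal table)

Sample size formula for z-interval: n = (z*σ/E)²

n = (1.96 × 39.3 / 7.0)²
  = (11.004000)²
  = 121.0880

Round up to the nearest whole number: n = 122

122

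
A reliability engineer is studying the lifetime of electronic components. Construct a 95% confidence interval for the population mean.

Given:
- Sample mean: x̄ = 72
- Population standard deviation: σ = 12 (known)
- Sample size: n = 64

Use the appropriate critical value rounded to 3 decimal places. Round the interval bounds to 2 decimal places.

The population standard deviation σ is known, so use a z-interval (standard normal critical value).

For 95% confidence, z* = 1.96 (from standard normal table)

Standard error: SE = σ/√n = 12/√64 = 1.500000

Margin of error: E = z* × SE = 1.96 × 1.500000 = 2.9400

Z-interval: x̄ ± E = 72 ± 2.9400 = (69.0600, 74.9400)

Rounded to 2 decimal places:

(69.06, 74.94)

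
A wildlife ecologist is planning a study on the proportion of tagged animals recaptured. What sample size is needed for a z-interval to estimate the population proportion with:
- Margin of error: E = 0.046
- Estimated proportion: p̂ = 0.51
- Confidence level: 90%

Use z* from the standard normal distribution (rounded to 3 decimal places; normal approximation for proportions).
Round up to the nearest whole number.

Using z* for proportion z-interval (normal approximation).

For 90% confidence, z* = 1.645 (from standard normal table)

Sample size formula for proportion z-interval: n = z*²p̂(1-p̂)/E²

n = 1.645² × 0.51 × 0.49 / 0.046²
  = 2.706025 × 0.2499 / 0.002116
  = 319.5821

Round up to the nearest whole number: n = 320

320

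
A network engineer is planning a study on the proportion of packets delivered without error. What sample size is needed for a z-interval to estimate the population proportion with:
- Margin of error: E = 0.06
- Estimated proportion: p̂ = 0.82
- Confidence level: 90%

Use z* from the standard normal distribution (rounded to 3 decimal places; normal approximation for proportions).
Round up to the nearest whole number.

Using z* for proportion z-interval (normal approximation).

For 90% confidence, z* = 1.645 (from standard normal table)

Sample size formula for proportion z-interval: n = z*²p̂(1-p̂)/E²

n = 1.645² × 0.82 × 0.18 / 0.06²
  = 2.706025 × 0.1476 / 0.0036
  = 110.9470

Round up to the nearest whole number: n = 111

111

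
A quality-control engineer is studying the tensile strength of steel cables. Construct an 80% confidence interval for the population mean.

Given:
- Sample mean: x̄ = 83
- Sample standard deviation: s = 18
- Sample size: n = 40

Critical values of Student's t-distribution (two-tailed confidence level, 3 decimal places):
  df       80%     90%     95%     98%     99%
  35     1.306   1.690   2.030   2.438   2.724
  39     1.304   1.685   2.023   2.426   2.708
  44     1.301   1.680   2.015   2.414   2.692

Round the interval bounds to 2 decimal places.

The population standard deviation σ is unknown (only the sample standard deviation s is given), so use a t-interval with df = n - 1 = 40 - 1 = 39.

For 80% confidence with df = 39, t* = 1.304 (from t-table)

Standard error: SE = s/√n = 18/√40 = 2.846050

Margin of error: E = t* × SE = 1.304 × 2.846050 = 3.7112

T-interval: x̄ ± E = 83 ± 3.7112 = (79.2888, 86.7112)

Rounded to 2 decimal places:

(79.29, 86.71)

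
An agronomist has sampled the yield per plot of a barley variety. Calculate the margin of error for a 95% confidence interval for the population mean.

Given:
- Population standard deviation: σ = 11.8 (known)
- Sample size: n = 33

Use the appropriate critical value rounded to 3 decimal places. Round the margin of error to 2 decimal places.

The population standard deviation σ is known, so use the z-interval margin of error formula.

For 95% confidence, z* = 1.96 (from standard normal table)

Margin of error formula for z-interval: E = z* × σ/√n

E = 1.96 × 11.8/√33
  = 1.96 × 2.054116
  = 4.0261

Rounded to 2 decimal places:

4.03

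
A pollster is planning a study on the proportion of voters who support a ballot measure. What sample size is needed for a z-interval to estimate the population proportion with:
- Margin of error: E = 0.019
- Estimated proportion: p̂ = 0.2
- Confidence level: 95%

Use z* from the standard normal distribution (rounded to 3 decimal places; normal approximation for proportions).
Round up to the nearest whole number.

Using z* for proportion z-interval (normal approximation).

For 95% confidence, z* = 1.96 (from standard normal table)

Sample size formula for proportion z-interval: n = z*²p̂(1-p̂)/E²

n = 1.96² × 0.2 × 0.8 / 0.019²
  = 3.8416 × 0.16 / 0.000361
  = 1702.6482

Round up to the nearest whole number: n = 1703

1703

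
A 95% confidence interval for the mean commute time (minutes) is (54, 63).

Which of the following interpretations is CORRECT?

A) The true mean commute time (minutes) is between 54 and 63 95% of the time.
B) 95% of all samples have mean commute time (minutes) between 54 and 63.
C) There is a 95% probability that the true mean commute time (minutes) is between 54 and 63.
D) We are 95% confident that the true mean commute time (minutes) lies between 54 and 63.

A confidence interval represents our confidence in the procedure, not a probability statement about the parameter.

Key concept: If we repeated this sampling process many times and computed a 95% CI each time, about 95% of those intervals would contain the true population parameter.

For this specific interval (54, 63):
- Midpoint (point estimate): 58.5
- Margin of error: 4.5

The correct interpretation is the one stating confidence that the true parameter lies in the interval — option D.

D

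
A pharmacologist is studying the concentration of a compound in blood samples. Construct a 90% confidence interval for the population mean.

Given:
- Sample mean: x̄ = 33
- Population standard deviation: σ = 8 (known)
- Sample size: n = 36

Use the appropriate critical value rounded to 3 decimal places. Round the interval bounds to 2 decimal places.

The population standard deviation σ is known, so use a z-interval (standard normal critical value).

For 90% confidence, z* = 1.645 (from standard normal table)

Standard error: SE = σ/√n = 8/√36 = 1.333333

Margin of error: E = z* × SE = 1.645 × 1.333333 = 2.1933

Z-interval: x̄ ± E = 33 ± 2.1933 = (30.8067, 35.1933)

Rounded to 2 decimal places:

(30.81, 35.19)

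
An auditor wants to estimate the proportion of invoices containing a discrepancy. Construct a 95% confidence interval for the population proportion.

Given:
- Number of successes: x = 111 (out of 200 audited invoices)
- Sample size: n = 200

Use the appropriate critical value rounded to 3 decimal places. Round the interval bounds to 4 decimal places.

Sample proportion: p̂ = 111/200 = 0.555000

Check conditions for normal approximation:
  np̂ = 111 ≥ 10 ✓
  n(1-p̂) = 89 ≥ 10 ✓

The sample is large enough, so use a z-interval (normal approximation) for the proportion.

For 95% confidence, z* = 1.96 (from standard normal table)

Standard error: SE = √(p̂(1-p̂)/n) = √(0.555000×0.445000/200) = 0.03514079

Margin of error: E = z* × SE = 1.96 × 0.03514079 = 0.068876

Z-interval: p̂ ± E = 0.555000 ± 0.068876 = (0.486124, 0.623876)

Rounded to 4 decimal places:

(0.4861, 0.6239)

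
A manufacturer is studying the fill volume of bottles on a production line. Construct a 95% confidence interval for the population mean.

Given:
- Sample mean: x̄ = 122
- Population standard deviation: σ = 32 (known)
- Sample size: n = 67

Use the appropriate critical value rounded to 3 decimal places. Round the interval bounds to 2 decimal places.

The population standard deviation σ is known, so use a z-interval (standard normal critical value).

For 95% confidence, z* = 1.96 (from standard normal table)

Standard error: SE = σ/√n = 32/√67 = 3.909422

Margin of error: E = z* × SE = 1.96 × 3.909422 = 7.6625

Z-interval: x̄ ± E = 122 ± 7.6625 = (114.3375, 129.6625)

Rounded to 2 decimal places:

(114.34, 129.66)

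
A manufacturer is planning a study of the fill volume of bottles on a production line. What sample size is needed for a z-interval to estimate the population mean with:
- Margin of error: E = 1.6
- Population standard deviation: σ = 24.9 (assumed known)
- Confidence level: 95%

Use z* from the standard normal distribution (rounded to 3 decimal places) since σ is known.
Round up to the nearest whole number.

Using z* since population σ is known (z-interval formula).

For 95% confidence, z* = 1.96 (from standard normal table)

Sample size formula for z-interval: n = (z*σ/E)²

n = (1.96 × 24.9 / 1.6)²
  = (30.502500)²
  = 930.4025

Round up to the nearest whole number: n = 931

931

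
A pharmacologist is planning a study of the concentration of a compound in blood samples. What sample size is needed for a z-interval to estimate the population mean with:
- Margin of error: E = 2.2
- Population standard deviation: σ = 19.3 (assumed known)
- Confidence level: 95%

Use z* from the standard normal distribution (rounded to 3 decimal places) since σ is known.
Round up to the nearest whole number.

Using z* since population σ is known (z-interval formula).

For 95% confidence, z* = 1.96 (from standard normal table)

Sample size formula for z-interval: n = (z*σ/E)²

n = (1.96 × 19.3 / 2.2)²
  = (17.194545)²
  = 295.6524

Round up to the nearest whole number: n = 296

296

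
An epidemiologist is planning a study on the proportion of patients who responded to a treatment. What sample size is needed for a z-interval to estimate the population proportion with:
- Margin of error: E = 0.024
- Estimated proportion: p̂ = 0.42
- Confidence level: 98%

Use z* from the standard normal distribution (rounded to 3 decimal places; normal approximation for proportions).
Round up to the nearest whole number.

Using z* for proportion z-interval (normal approximation).

For 98% confidence, z* = 2.326 (from standard normal table)

Sample size formula for proportion z-interval: n = z*²p̂(1-p̂)/E²

n = 2.326² × 0.42 × 0.58 / 0.024²
  = 5.410276 × 0.2436 / 0.000576
  = 2288.0959

Round up to the nearest whole number: n = 2289

2289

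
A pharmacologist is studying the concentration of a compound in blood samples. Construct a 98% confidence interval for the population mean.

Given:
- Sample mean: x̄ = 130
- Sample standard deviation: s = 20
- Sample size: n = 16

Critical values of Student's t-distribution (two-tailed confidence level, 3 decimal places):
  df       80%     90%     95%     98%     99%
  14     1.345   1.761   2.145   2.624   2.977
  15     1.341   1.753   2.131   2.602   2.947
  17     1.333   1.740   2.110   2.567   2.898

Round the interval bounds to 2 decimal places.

The population standard deviation σ is unknown (only the sample standard deviation s is given), so use a t-interval with df = n - 1 = 16 - 1 = 15.

For 98% confidence with df = 15, t* = 2.602 (from t-table)

Standard error: SE = s/√n = 20/√16 = 5.000000

Margin of error: E = t* × SE = 2.602 × 5.000000 = 13.0100

T-interval: x̄ ± E = 130 ± 13.0100 = (116.9900, 143.0100)

Rounded to 2 decimal places:

(116.99, 143.01)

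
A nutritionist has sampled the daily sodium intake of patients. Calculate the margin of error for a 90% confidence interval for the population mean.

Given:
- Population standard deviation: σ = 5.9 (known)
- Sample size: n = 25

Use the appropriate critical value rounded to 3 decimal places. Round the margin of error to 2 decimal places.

The population standard deviation σ is known, so use the z-interval margin of error formula.

For 90% confidence, z* = 1.645 (from standard normal table)

Margin of error formula for z-interval: E = z* × σ/√n

E = 1.645 × 5.9/√25
  = 1.645 × 1.180000
  = 1.9411

Rounded to 2 decimal places:

1.94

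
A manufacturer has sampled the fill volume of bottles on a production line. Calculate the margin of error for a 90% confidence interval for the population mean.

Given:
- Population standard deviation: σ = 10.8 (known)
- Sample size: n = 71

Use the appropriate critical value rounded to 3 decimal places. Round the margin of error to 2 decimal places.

The population standard deviation σ is known, so use the z-interval margin of error formula.

For 90% confidence, z* = 1.645 (from standard normal table)

Margin of error formula for z-interval: E = z* × σ/√n

E = 1.645 × 10.8/√71
  = 1.645 × 1.281724
  = 2.1084

Rounded to 2 decimal places:

2.11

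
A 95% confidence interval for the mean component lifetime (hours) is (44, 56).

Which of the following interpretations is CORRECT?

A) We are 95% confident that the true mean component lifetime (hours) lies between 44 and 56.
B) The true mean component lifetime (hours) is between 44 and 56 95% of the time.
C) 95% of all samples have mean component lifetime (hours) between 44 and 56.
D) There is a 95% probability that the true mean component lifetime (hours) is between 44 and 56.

A confidence interval represents our confidence in the procedure, not a probability statement about the parameter.

Key concept: If we repeated this sampling process many times and computed a 95% CI each time, about 95% of those intervals would contain the true population parameter.

For this specific interval (44, 56):
- Midpoint (point estimate): 50
- Margin of error: 6

The correct interpretation is the one stating confidence that the true parameter lies in the interval — option A.

A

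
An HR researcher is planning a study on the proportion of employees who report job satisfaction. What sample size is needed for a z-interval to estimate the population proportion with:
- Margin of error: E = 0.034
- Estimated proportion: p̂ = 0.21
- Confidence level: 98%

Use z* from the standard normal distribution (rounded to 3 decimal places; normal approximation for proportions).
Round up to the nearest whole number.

Using z* for proportion z-interval (normal approximation).

For 98% confidence, z* = 2.326 (from standard normal table)

Sample size formula for proportion z-interval: n = z*²p̂(1-p̂)/E²

n = 2.326² × 0.21 × 0.79 / 0.034²
  = 5.410276 × 0.1659 / 0.001156
  = 776.4401

Round up to the nearest whole number: n = 777

777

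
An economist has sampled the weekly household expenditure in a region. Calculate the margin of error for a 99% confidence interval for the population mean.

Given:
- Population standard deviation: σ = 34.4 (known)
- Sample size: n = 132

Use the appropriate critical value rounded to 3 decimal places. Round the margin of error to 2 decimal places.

The population standard deviation σ is known, so use the z-interval margin of error formula.

For 99% confidence, z* = 2.576 (from standard normal table)

Margin of error formula for z-interval: E = z* × σ/√n

E = 2.576 × 34.4/√132
  = 2.576 × 2.994136
  = 7.7129

Rounded to 2 decimal places:

7.71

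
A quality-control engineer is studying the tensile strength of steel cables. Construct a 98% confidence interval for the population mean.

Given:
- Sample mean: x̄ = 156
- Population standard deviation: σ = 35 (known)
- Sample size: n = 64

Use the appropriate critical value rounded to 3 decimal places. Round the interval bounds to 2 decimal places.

The population standard deviation σ is known, so use a z-interval (standard normal critical value).

For 98% confidence, z* = 2.326 (from standard normal table)

Standard error: SE = σ/√n = 35/√64 = 4.375000

Margin of error: E = z* × SE = 2.326 × 4.375000 = 10.1762

Z-interval: x̄ ± E = 156 ± 10.1762 = (145.8237, 166.1763)

Rounded to 2 decimal places:

(145.82, 166.18)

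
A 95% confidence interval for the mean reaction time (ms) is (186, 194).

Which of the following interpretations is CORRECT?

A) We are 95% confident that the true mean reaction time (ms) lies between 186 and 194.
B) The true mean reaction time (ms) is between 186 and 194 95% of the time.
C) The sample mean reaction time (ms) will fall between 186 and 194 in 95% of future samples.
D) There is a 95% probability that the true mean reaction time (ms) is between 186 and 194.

A confidence interval represents our confidence in the procedure, not a probability statement about the parameter.

Key concept: If we repeated this sampling process many times and computed a 95% CI each time, about 95% of those intervals would contain the true population parameter.

For this specific interval (186, 194):
- Midpoint (point estimate): 190
- Margin of error: 4

The correct interpretation is the one stating confidence that the true parameter lies in the interval — option A.

A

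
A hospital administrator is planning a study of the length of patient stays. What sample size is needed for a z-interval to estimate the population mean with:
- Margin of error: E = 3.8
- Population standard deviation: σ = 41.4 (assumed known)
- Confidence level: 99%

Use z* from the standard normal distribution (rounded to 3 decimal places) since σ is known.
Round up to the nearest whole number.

Using z* since population σ is known (z-interval formula).

For 99% confidence, z* = 2.576 (from standard normal table)

Sample size formula for z-interval: n = (z*σ/E)²

n = (2.576 × 41.4 / 3.8)²
  = (28.064842)²
  = 787.6354

Round up to the nearest whole number: n = 788

788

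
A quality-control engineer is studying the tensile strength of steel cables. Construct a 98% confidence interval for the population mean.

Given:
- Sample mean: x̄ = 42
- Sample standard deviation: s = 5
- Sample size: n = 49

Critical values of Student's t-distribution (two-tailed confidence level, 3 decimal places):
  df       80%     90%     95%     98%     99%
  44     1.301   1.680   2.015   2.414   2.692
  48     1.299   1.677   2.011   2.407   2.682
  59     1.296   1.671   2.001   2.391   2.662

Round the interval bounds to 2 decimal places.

The population standard deviation σ is unknown (only the sample standard deviation s is given), so use a t-interval with df = n - 1 = 49 - 1 = 48.

For 98% confidence with df = 48, t* = 2.407 (from t-table)

Standard error: SE = s/√n = 5/√49 = 0.714286

Margin of error: E = t* × SE = 2.407 × 0.714286 = 1.7193

T-interval: x̄ ± E = 42 ± 1.7193 = (40.2807, 43.7193)

Rounded to 2 decimal places:

(40.28, 43.72)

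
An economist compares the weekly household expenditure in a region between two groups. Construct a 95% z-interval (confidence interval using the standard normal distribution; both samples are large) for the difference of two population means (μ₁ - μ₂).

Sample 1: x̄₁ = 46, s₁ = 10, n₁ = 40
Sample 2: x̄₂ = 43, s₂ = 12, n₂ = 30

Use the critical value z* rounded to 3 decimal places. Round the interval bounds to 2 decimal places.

Both samples are large (n₁ = 40 ≥ 30, n₂ = 30 ≥ 30), so a z-interval for the difference of means applies.

Point estimate: x̄₁ - x̄₂ = 46 - 43 = 3

Standard error: SE = √(s₁²/n₁ + s₂²/n₂)
= √(10²/40 + 12²/30)
= √(2.500000 + 4.800000)
= 2.701851

For 95% confidence, z* = 1.96 (from standard normal table)
Margin of error: E = z* × SE = 1.96 × 2.701851 = 5.2956

Z-interval: (x̄₁ - x̄₂) ± E = 3 ± 5.2956 = (-2.2956, 8.2956)

Rounded to 2 decimal places:

(-2.30, 8.30)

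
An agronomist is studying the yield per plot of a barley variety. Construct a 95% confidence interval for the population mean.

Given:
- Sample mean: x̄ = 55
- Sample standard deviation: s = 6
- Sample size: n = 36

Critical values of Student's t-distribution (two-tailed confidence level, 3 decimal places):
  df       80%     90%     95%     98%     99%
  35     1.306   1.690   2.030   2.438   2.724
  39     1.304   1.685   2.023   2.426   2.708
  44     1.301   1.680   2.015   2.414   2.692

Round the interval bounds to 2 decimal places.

The population standard deviation σ is unknown (only the sample standard deviation s is given), so use a t-interval with df = n - 1 = 36 - 1 = 35.

For 95% confidence with df = 35, t* = 2.030 (from t-table)

Standard error: SE = s/√n = 6/√36 = 1.000000

Margin of error: E = t* × SE = 2.030 × 1.000000 = 2.0300

T-interval: x̄ ± E = 55 ± 2.0300 = (52.9700, 57.0300)

Rounded to 2 decimal places:

(52.97, 57.03)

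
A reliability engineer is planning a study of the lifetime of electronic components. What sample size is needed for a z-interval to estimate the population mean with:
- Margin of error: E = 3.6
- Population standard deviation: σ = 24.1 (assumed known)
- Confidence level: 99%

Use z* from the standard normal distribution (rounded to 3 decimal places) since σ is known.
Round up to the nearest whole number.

Using z* since population σ is known (z-interval formula).

For 99% confidence, z* = 2.576 (from standard normal table)

Sample size formula for z-interval: n = (z*σ/E)²

n = (2.576 × 24.1 / 3.6)²
  = (17.244889)²
  = 297.3862

Round up to the nearest whole number: n = 298

298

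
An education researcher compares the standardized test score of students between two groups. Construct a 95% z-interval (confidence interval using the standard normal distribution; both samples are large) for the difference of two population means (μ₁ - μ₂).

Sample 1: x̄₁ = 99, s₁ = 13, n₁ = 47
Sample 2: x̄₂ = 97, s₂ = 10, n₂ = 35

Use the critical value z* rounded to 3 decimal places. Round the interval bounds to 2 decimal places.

Both samples are large (n₁ = 47 ≥ 30, n₂ = 35 ≥ 30), so a z-interval for the difference of means applies.

Point estimate: x̄₁ - x̄₂ = 99 - 97 = 2

Standard error: SE = √(s₁²/n₁ + s₂²/n₂)
= √(13²/47 + 10²/35)
= √(3.595745 + 2.857143)
= 2.540253

For 95% confidence, z* = 1.96 (from standard normal table)
Margin of error: E = z* × SE = 1.96 × 2.540253 = 4.9789

Z-interval: (x̄₁ - x̄₂) ± E = 2 ± 4.9789 = (-2.9789, 6.9789)

Rounded to 2 decimal places:

(-2.98, 6.98)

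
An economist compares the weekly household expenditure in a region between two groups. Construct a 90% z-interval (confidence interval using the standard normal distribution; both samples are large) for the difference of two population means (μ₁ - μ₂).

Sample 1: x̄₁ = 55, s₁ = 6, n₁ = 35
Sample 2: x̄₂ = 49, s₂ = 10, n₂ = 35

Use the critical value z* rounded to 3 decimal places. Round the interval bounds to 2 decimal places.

Both samples are large (n₁ = 35 ≥ 30, n₂ = 35 ≥ 30), so a z-interval for the difference of means applies.

Point estimate: x̄₁ - x̄₂ = 55 - 49 = 6

Standard error: SE = √(s₁²/n₁ + s₂²/n₂)
= √(6²/35 + 10²/35)
= √(1.028571 + 2.857143)
= 1.971222

For 90% confidence, z* = 1.645 (from standard normal table)
Margin of error: E = z* × SE = 1.645 × 1.971222 = 3.2427

Z-interval: (x̄₁ - x̄₂) ± E = 6 ± 3.2427 = (2.7573, 9.2427)

Rounded to 2 decimal places:

(2.76, 9.24)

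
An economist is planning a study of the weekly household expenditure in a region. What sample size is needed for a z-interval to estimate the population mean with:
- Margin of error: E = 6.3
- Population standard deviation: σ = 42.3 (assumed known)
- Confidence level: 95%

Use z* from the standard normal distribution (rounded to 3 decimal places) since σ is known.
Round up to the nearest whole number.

Using z* since population σ is known (z-interval formula).

For 95% confidence, z* = 1.96 (from standard normal table)

Sample size formula for z-interval: n = (z*σ/E)²

n = (1.96 × 42.3 / 6.3)²
  = (13.160000)²
  = 173.1856

Round up to the nearest whole number: n = 174

174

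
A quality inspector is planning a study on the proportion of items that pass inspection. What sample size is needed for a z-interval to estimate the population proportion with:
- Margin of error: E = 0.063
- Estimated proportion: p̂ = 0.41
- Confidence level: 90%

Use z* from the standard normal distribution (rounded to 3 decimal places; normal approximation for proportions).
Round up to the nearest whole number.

Using z* for proportion z-interval (normal approximation).

For 90% confidence, z* = 1.645 (from standard normal table)

Sample size formula for proportion z-interval: n = z*²p̂(1-p̂)/E²

n = 1.645² × 0.41 × 0.59 / 0.063²
  = 2.706025 × 0.2419 / 0.003969
  = 164.9250

Round up to the nearest whole number: n = 165

165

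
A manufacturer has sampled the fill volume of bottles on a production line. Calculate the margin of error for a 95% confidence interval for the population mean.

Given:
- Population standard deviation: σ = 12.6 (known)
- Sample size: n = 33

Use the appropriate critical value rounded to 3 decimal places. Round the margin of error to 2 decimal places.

The population standard deviation σ is known, so use the z-interval margin of error formula.

For 95% confidence, z* = 1.96 (from standard normal table)

Margin of error formula for z-interval: E = z* × σ/√n

E = 1.96 × 12.6/√33
  = 1.96 × 2.193378
  = 4.2990

Rounded to 2 decimal places:

4.30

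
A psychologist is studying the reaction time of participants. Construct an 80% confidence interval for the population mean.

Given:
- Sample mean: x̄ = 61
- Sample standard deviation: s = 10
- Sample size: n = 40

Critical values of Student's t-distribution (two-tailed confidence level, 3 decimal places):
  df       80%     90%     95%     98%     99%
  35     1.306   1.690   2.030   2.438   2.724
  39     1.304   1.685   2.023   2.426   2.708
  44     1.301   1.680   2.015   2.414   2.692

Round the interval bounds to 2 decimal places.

The population standard deviation σ is unknown (only the sample standard deviation s is given), so use a t-interval with df = n - 1 = 40 - 1 = 39.

For 80% confidence with df = 39, t* = 1.304 (from t-table)

Standard error: SE = s/√n = 10/√40 = 1.581139

Margin of error: E = t* × SE = 1.304 × 1.581139 = 2.0618

T-interval: x̄ ± E = 61 ± 2.0618 = (58.9382, 63.0618)

Rounded to 2 decimal places:

(58.94, 63.06)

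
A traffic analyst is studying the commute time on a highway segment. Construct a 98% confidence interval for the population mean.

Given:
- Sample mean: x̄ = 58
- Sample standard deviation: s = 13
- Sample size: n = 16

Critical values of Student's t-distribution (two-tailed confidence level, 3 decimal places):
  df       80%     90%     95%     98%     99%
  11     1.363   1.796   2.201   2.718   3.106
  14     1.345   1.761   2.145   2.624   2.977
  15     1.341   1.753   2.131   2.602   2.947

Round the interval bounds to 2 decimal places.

The population standard deviation σ is unknown (only the sample standard deviation s is given), so use a t-interval with df = n - 1 = 16 - 1 = 15.

For 98% confidence with df = 15, t* = 2.602 (from t-table)

Standard error: SE = s/√n = 13/√16 = 3.250000

Margin of error: E = t* × SE = 2.602 × 3.250000 = 8.4565

T-interval: x̄ ± E = 58 ± 8.4565 = (49.5435, 66.4565)

Rounded to 2 decimal places:

(49.54, 66.46)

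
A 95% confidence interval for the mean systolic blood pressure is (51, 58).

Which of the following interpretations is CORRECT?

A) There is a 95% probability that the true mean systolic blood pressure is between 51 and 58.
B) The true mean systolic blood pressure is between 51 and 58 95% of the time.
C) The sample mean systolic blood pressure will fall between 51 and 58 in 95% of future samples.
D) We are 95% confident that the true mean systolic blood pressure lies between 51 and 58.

A confidence interval represents our confidence in the procedure, not a probability statement about the parameter.

Key concept: If we repeated this sampling process many times and computed a 95% CI each time, about 95% of those intervals would contain the true population parameter.

For this specific interval (51, 58):
- Midpoint (point estimate): 54.5
- Margin of error: 3.5

The correct interpretation is the one stating confidence that the true parameter lies in the interval — option D.

D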